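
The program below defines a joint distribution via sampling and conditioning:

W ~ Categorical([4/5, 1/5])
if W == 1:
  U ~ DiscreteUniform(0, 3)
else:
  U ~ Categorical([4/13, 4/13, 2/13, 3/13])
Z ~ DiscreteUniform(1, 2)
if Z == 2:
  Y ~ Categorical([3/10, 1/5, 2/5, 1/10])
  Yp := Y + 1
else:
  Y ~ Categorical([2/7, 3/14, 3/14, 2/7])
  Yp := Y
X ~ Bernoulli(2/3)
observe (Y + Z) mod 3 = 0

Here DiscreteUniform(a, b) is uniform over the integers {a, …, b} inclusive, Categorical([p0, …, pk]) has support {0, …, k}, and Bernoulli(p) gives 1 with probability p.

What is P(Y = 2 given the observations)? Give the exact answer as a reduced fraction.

Enumerate traces; 32 have nonzero weight after conditioning:
  (W=0, U=0, Z=1, Y=2, X=0) weight 4/455
  (W=0, U=0, Z=1, Y=2, X=1) weight 8/455
  (W=0, U=0, Z=2, Y=1, X=0) weight 8/975
  (W=0, U=0, Z=2, Y=1, X=1) weight 16/975
  (W=0, U=1, Z=1, Y=2, X=0) weight 4/455
  (W=0, U=1, Z=1, Y=2, X=1) weight 8/455
  (W=0, U=1, Z=2, Y=1, X=0) weight 8/975
  (W=0, U=1, Z=2, Y=1, X=1) weight 16/975
  … 24 more
Group by Y:
  weight(Y=1) = 1/10
  weight(Y=2) = 3/28
Total weight = 1/10 + 3/28 = 29/140
P(Y=1 | obs) = 1/10 / 29/140 = 14/29
P(Y=2 | obs) = 3/28 / 29/140 = 15/29

P(Y = 2 | obs) = 15/29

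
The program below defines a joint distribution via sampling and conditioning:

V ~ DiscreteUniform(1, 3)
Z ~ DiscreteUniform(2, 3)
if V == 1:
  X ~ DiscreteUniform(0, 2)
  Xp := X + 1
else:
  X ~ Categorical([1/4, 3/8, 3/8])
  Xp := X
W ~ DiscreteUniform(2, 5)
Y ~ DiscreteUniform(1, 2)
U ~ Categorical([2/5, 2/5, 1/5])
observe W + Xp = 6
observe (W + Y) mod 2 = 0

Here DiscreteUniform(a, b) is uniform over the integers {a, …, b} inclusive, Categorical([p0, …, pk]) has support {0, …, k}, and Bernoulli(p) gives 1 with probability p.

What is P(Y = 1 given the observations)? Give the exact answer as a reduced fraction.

P(Y = 1 | obs) = 17/30

Enumerate traces; 42 have nonzero weight after conditioning:
  (V=1, Z=2, X=0, W=5, Y=1, U=0) weight 1/360
  (V=1, Z=2, X=0, W=5, Y=1, U=1) weight 1/360
  (V=1, Z=2, X=0, W=5, Y=1, U=2) weight 1/720
  (V=1, Z=2, X=1, W=4, Y=2, U=0) weight 1/360
  (V=1, Z=2, X=1, W=4, Y=2, U=1) weight 1/360
  (V=1, Z=2, X=1, W=4, Y=2, U=2) weight 1/720
  (V=1, Z=2, X=2, W=3, Y=1, U=0) weight 1/360
  (V=1, Z=2, X=2, W=3, Y=1, U=1) weight 1/360
  … 34 more
Group by Y:
  weight(Y=1) = 17/288
  weight(Y=2) = 13/288
Total weight = 17/288 + 13/288 = 5/48
P(Y=1 | obs) = 17/288 / 5/48 = 17/30
P(Y=2 | obs) = 13/288 / 5/48 = 13/30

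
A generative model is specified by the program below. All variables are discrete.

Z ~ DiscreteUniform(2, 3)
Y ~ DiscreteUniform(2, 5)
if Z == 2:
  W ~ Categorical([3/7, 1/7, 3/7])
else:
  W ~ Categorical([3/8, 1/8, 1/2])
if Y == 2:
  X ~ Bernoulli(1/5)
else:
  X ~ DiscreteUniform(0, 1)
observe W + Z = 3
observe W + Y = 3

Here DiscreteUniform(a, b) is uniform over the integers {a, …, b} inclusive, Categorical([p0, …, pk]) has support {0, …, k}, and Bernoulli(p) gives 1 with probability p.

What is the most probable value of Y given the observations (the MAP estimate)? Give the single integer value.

argmax_v P(Y = v | obs) = 3

Enumerate traces; 4 have nonzero weight after conditioning:
  (Z=2, Y=2, W=1, X=0) weight 1/70
  (Z=2, Y=2, W=1, X=1) weight 1/280
  (Z=3, Y=3, W=0, X=0) weight 3/128
  (Z=3, Y=3, W=0, X=1) weight 3/128
Group by Y:
  weight(Y=2) = 1/56
  weight(Y=3) = 3/64
Total weight = 1/56 + 3/64 = 29/448
P(Y=2 | obs) = 1/56 / 29/448 = 8/29
P(Y=3 | obs) = 3/64 / 29/448 = 21/29
argmax = 3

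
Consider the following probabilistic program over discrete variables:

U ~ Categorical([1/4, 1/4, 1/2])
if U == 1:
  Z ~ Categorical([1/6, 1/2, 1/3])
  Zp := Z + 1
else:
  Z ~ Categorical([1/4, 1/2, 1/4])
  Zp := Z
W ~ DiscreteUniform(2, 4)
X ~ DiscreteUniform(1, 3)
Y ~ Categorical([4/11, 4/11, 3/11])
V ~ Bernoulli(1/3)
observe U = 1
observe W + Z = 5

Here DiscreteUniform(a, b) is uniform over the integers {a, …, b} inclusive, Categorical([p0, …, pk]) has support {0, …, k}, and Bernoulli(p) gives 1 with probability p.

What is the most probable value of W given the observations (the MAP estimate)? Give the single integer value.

argmax_v P(W = v | obs) = 4

Enumerate traces; 36 have nonzero weight after conditioning:
  (U=1, Z=1, W=4, X=1, Y=0, V=0) weight 1/297
  (U=1, Z=1, W=4, X=1, Y=0, V=1) weight 1/594
  (U=1, Z=1, W=4, X=1, Y=1, V=0) weight 1/297
  (U=1, Z=1, W=4, X=1, Y=1, V=1) weight 1/594
  (U=1, Z=1, W=4, X=1, Y=2, V=0) weight 1/396
  (U=1, Z=1, W=4, X=1, Y=2, V=1) weight 1/792
  (U=1, Z=1, W=4, X=2, Y=0, V=0) weight 1/297
  (U=1, Z=1, W=4, X=2, Y=0, V=1) weight 1/594
  (U=1, Z=2, W=3, X=1, Y=0, V=0) weight 2/891
  … 27 more
Group by W:
  weight(W=3) = 1/36
  weight(W=4) = 1/24
Total weight = 1/36 + 1/24 = 5/72
P(W=3 | obs) = 1/36 / 5/72 = 2/5
P(W=4 | obs) = 1/24 / 5/72 = 3/5
argmax = 4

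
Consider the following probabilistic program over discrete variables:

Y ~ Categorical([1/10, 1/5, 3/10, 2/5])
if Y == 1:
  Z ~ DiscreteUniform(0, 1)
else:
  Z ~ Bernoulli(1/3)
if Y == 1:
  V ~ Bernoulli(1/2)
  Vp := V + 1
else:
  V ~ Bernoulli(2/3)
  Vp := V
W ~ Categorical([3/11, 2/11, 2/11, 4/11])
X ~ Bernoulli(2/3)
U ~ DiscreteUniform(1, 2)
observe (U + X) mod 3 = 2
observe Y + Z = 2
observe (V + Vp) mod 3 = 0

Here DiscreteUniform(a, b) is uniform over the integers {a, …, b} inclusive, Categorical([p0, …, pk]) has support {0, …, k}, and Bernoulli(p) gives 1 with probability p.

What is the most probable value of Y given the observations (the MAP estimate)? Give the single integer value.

Enumerate traces; 16 have nonzero weight after conditioning:
  (Y=1, Z=1, V=1, W=0, X=0, U=2) weight 1/440
  (Y=1, Z=1, V=1, W=0, X=1, U=1) weight 1/220
  (Y=1, Z=1, V=1, W=1, X=0, U=2) weight 1/660
  (Y=1, Z=1, V=1, W=1, X=1, U=1) weight 1/330
  (Y=1, Z=1, V=1, W=2, X=0, U=2) weight 1/660
  (Y=1, Z=1, V=1, W=2, X=1, U=1) weight 1/330
  (Y=1, Z=1, V=1, W=3, X=0, U=2) weight 1/330
  (Y=1, Z=1, V=1, W=3, X=1, U=1) weight 1/165
  (Y=2, Z=0, V=0, W=0, X=0, U=2) weight 1/330
  … 7 more
Group by Y:
  weight(Y=1) = 1/40
  weight(Y=2) = 1/30
Total weight = 1/40 + 1/30 = 7/120
P(Y=1 | obs) = 1/40 / 7/120 = 3/7
P(Y=2 | obs) = 1/30 / 7/120 = 4/7
argmax = 2

argmax_v P(Y = v | obs) = 2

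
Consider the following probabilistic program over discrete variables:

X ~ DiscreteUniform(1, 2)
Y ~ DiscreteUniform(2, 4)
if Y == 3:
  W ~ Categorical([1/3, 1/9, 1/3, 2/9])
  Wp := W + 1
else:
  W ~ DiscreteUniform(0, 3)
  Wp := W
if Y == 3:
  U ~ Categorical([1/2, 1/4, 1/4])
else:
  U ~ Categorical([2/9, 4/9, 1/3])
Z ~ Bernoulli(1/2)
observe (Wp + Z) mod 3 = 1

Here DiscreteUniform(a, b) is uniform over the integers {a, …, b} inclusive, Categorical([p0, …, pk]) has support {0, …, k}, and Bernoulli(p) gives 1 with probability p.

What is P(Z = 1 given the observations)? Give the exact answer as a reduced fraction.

Enumerate traces; 54 have nonzero weight after conditioning:
  (X=1, Y=2, W=0, U=0, Z=1) weight 1/216
  (X=1, Y=2, W=0, U=1, Z=1) weight 1/108
  (X=1, Y=2, W=0, U=2, Z=1) weight 1/144
  (X=1, Y=2, W=1, U=0, Z=0) weight 1/216
  (X=1, Y=2, W=1, U=1, Z=0) weight 1/108
  (X=1, Y=2, W=1, U=2, Z=0) weight 1/144
  (X=1, Y=2, W=3, U=0, Z=1) weight 1/216
  (X=1, Y=2, W=3, U=1, Z=1) weight 1/108
  … 46 more
Group by Z:
  weight(Z=0) = 19/108
  weight(Z=1) = 2/9
Total weight = 19/108 + 2/9 = 43/108
P(Z=0 | obs) = 19/108 / 43/108 = 19/43
P(Z=1 | obs) = 2/9 / 43/108 = 24/43

P(Z = 1 | obs) = 24/43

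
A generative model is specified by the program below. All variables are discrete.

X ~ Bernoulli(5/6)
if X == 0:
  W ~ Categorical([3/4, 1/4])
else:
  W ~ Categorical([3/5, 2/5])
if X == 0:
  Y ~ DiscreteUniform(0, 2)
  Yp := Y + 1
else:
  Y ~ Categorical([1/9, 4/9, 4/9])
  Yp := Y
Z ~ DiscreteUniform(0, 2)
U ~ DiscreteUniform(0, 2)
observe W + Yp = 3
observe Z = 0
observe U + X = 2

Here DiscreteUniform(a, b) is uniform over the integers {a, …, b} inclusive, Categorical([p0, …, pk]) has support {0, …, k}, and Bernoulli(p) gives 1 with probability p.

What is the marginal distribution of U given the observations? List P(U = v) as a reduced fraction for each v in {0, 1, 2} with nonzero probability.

Enumerate traces; 3 have nonzero weight after conditioning:
  (X=0, W=0, Y=2, Z=0, U=2) weight 1/216
  (X=0, W=1, Y=1, Z=0, U=2) weight 1/648
  (X=1, W=1, Y=2, Z=0, U=1) weight 4/243
Group by U:
  weight(U=1) = 4/243
  weight(U=2) = 1/162
Total weight = 4/243 + 1/162 = 11/486
P(U=1 | obs) = 4/243 / 11/486 = 8/11
P(U=2 | obs) = 1/162 / 11/486 = 3/11

P(U=1) = 8/11, P(U=2) = 3/11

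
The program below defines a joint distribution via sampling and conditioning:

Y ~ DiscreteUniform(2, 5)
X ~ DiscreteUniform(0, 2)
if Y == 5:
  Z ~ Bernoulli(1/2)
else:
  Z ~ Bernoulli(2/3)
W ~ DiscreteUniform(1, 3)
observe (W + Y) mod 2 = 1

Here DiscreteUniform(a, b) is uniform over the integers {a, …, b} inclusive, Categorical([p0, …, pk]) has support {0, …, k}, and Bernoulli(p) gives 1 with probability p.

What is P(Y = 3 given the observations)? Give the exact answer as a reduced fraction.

Enumerate traces; 36 have nonzero weight after conditioning:
  (Y=2, X=0, Z=0, W=1) weight 1/108
  (Y=2, X=0, Z=0, W=3) weight 1/108
  (Y=2, X=0, Z=1, W=1) weight 1/54
  (Y=2, X=0, Z=1, W=3) weight 1/54
  (Y=2, X=1, Z=0, W=1) weight 1/108
  (Y=2, X=1, Z=0, W=3) weight 1/108
  (Y=2, X=1, Z=1, W=1) weight 1/54
  (Y=2, X=1, Z=1, W=3) weight 1/54
  (Y=3, X=0, Z=0, W=2) weight 1/108
  (Y=4, X=0, Z=0, W=1) weight 1/108
  … 26 more
Group by Y:
  weight(Y=2) = 1/6
  weight(Y=3) = 1/12
  weight(Y=4) = 1/6
  weight(Y=5) = 1/12
Total weight = 1/6 + 1/12 + 1/6 + 1/12 = 1/2
P(Y=2 | obs) = 1/6 / 1/2 = 1/3
P(Y=3 | obs) = 1/12 / 1/2 = 1/6
P(Y=4 | obs) = 1/6 / 1/2 = 1/3
P(Y=5 | obs) = 1/12 / 1/2 = 1/6

P(Y = 3 | obs) = 1/6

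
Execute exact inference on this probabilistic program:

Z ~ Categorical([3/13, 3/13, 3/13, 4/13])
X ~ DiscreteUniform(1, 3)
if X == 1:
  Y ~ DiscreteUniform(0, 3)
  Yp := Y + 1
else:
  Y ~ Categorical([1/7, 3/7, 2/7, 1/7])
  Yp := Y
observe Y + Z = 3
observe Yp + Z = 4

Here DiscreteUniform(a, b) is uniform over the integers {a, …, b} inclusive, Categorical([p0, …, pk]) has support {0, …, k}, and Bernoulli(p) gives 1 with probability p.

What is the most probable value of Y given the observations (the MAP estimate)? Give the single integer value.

Enumerate traces; 4 have nonzero weight after conditioning:
  (Z=0, X=1, Y=3) weight 1/52
  (Z=1, X=1, Y=2) weight 1/52
  (Z=2, X=1, Y=1) weight 1/52
  (Z=3, X=1, Y=0) weight 1/39
Group by Y:
  weight(Y=0) = 1/39
  weight(Y=1) = 1/52
  weight(Y=2) = 1/52
  weight(Y=3) = 1/52
Total weight = 1/39 + 1/52 + 1/52 + 1/52 = 1/12
P(Y=0 | obs) = 1/39 / 1/12 = 4/13
P(Y=1 | obs) = 1/52 / 1/12 = 3/13
P(Y=2 | obs) = 1/52 / 1/12 = 3/13
P(Y=3 | obs) = 1/52 / 1/12 = 3/13
argmax = 0

argmax_v P(Y = v | obs) = 0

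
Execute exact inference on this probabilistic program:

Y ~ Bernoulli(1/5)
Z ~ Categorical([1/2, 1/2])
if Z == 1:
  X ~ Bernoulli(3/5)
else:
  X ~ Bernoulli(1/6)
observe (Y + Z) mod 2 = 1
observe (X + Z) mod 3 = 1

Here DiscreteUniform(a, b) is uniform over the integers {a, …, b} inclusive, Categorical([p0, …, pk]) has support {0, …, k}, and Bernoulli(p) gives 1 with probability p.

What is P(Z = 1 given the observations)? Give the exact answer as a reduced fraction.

Enumerate traces; 2 have nonzero weight after conditioning:
  (Y=0, Z=1, X=0) weight 4/25
  (Y=1, Z=0, X=1) weight 1/60
Group by Z:
  weight(Z=0) = 1/60
  weight(Z=1) = 4/25
Total weight = 1/60 + 4/25 = 53/300
P(Z=0 | obs) = 1/60 / 53/300 = 5/53
P(Z=1 | obs) = 4/25 / 53/300 = 48/53

P(Z = 1 | obs) = 48/53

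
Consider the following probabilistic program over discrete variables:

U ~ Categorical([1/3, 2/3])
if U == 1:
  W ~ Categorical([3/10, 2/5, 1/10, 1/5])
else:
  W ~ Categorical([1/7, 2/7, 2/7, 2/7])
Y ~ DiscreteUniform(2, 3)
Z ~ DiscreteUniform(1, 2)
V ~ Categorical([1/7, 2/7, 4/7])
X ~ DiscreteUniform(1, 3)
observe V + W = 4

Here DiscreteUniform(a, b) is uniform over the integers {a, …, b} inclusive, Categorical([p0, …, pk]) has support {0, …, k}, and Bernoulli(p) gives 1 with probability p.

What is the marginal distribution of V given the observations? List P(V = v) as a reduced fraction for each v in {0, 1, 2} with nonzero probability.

P(V=1) = 12/29, P(V=2) = 17/29

Enumerate traces; 48 have nonzero weight after conditioning:
  (U=0, W=2, Y=2, Z=1, V=2, X=1) weight 2/441
  (U=0, W=2, Y=2, Z=1, V=2, X=2) weight 2/441
  (U=0, W=2, Y=2, Z=1, V=2, X=3) weight 2/441
  (U=0, W=2, Y=2, Z=2, V=2, X=1) weight 2/441
  (U=0, W=2, Y=2, Z=2, V=2, X=2) weight 2/441
  (U=0, W=2, Y=2, Z=2, V=2, X=3) weight 2/441
  (U=0, W=2, Y=3, Z=1, V=2, X=1) weight 2/441
  (U=0, W=2, Y=3, Z=1, V=2, X=2) weight 2/441
  (U=0, W=3, Y=2, Z=1, V=1, X=1) weight 1/441
  … 39 more
Group by V:
  weight(V=1) = 16/245
  weight(V=2) = 68/735
Total weight = 16/245 + 68/735 = 116/735
P(V=1 | obs) = 16/245 / 116/735 = 12/29
P(V=2 | obs) = 68/735 / 116/735 = 17/29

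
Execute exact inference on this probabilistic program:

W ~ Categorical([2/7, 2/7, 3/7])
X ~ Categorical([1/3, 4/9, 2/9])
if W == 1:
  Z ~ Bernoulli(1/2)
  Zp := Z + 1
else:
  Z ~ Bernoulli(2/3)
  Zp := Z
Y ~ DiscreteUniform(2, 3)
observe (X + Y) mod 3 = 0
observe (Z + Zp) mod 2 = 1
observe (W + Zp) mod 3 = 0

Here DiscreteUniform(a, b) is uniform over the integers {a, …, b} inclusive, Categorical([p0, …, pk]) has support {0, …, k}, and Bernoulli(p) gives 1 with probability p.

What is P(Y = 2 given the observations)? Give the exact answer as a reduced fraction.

Enumerate traces; 2 have nonzero weight after conditioning:
  (W=1, X=0, Z=1, Y=3) weight 1/42
  (W=1, X=1, Z=1, Y=2) weight 2/63
Group by Y:
  weight(Y=2) = 2/63
  weight(Y=3) = 1/42
Total weight = 2/63 + 1/42 = 1/18
P(Y=2 | obs) = 2/63 / 1/18 = 4/7
P(Y=3 | obs) = 1/42 / 1/18 = 3/7

P(Y = 2 | obs) = 4/7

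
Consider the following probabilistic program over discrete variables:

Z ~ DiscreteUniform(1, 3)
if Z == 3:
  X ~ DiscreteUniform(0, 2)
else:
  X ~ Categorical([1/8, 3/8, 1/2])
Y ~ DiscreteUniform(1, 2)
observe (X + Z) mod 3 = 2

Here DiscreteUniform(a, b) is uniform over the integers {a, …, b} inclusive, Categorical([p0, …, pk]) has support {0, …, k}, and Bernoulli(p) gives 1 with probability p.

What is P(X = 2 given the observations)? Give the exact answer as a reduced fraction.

P(X = 2 | obs) = 2/5

Enumerate traces; 6 have nonzero weight after conditioning:
  (Z=1, X=1, Y=1) weight 1/16
  (Z=1, X=1, Y=2) weight 1/16
  (Z=2, X=0, Y=1) weight 1/48
  (Z=2, X=0, Y=2) weight 1/48
  (Z=3, X=2, Y=1) weight 1/18
  (Z=3, X=2, Y=2) weight 1/18
Group by X:
  weight(X=0) = 1/24
  weight(X=1) = 1/8
  weight(X=2) = 1/9
Total weight = 1/24 + 1/8 + 1/9 = 5/18
P(X=0 | obs) = 1/24 / 5/18 = 3/20
P(X=1 | obs) = 1/8 / 5/18 = 9/20
P(X=2 | obs) = 1/9 / 5/18 = 2/5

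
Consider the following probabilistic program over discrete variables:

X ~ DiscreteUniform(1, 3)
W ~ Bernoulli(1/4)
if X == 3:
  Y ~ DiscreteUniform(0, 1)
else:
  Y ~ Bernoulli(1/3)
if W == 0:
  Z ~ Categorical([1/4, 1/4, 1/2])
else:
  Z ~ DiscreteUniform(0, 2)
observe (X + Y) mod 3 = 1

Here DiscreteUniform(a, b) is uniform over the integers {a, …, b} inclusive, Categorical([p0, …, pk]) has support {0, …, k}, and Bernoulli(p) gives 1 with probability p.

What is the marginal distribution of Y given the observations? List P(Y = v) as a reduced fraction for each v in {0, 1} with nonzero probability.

P(Y=0) = 4/7, P(Y=1) = 3/7

Enumerate traces; 12 have nonzero weight after conditioning:
  (X=1, W=0, Y=0, Z=0) weight 1/24
  (X=1, W=0, Y=0, Z=1) weight 1/24
  (X=1, W=0, Y=0, Z=2) weight 1/12
  (X=1, W=1, Y=0, Z=0) weight 1/54
  (X=1, W=1, Y=0, Z=1) weight 1/54
  (X=1, W=1, Y=0, Z=2) weight 1/54
  (X=3, W=0, Y=1, Z=0) weight 1/32
  (X=3, W=0, Y=1, Z=1) weight 1/32
  … 4 more
Group by Y:
  weight(Y=0) = 2/9
  weight(Y=1) = 1/6
Total weight = 2/9 + 1/6 = 7/18
P(Y=0 | obs) = 2/9 / 7/18 = 4/7
P(Y=1 | obs) = 1/6 / 7/18 = 3/7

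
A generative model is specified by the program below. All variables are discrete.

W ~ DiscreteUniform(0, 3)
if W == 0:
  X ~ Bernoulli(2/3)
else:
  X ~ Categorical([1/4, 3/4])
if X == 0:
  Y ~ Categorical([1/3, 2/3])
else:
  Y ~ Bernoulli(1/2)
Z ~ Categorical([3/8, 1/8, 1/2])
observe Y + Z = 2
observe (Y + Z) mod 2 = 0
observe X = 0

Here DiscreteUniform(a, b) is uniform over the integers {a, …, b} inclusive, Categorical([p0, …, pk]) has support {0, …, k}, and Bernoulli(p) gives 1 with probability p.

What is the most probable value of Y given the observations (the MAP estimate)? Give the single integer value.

Enumerate traces; 8 have nonzero weight after conditioning:
  (W=0, X=0, Y=0, Z=2) weight 1/72
  (W=0, X=0, Y=1, Z=1) weight 1/144
  (W=1, X=0, Y=0, Z=2) weight 1/96
  (W=1, X=0, Y=1, Z=1) weight 1/192
  (W=2, X=0, Y=0, Z=2) weight 1/96
  (W=2, X=0, Y=1, Z=1) weight 1/192
  (W=3, X=0, Y=0, Z=2) weight 1/96
  (W=3, X=0, Y=1, Z=1) weight 1/192
Group by Y:
  weight(Y=0) = 13/288
  weight(Y=1) = 13/576
Total weight = 13/288 + 13/576 = 13/192
P(Y=0 | obs) = 13/288 / 13/192 = 2/3
P(Y=1 | obs) = 13/576 / 13/192 = 1/3
argmax = 0

argmax_v P(Y = v | obs) = 0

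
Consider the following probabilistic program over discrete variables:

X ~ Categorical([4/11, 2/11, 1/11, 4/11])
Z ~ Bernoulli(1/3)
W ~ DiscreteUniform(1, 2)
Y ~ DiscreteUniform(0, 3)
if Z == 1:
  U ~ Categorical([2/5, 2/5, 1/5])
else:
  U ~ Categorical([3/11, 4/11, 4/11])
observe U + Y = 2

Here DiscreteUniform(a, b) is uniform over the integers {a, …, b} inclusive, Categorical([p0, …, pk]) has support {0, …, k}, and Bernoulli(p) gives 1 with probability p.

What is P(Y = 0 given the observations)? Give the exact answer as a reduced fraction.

P(Y = 0 | obs) = 17/55

Enumerate traces; 48 have nonzero weight after conditioning:
  (X=0, Z=0, W=1, Y=0, U=2) weight 4/363
  (X=0, Z=0, W=1, Y=1, U=1) weight 4/363
  (X=0, Z=0, W=1, Y=2, U=0) weight 1/121
  (X=0, Z=0, W=2, Y=0, U=2) weight 4/363
  (X=0, Z=0, W=2, Y=1, U=1) weight 4/363
  (X=0, Z=0, W=2, Y=2, U=0) weight 1/121
  (X=0, Z=1, W=1, Y=0, U=2) weight 1/330
  (X=0, Z=1, W=1, Y=1, U=1) weight 1/165
  … 40 more
Group by Y:
  weight(Y=0) = 17/220
  weight(Y=1) = 31/330
  weight(Y=2) = 13/165
Total weight = 17/220 + 31/330 + 13/165 = 1/4
P(Y=0 | obs) = 17/220 / 1/4 = 17/55
P(Y=1 | obs) = 31/330 / 1/4 = 62/165
P(Y=2 | obs) = 13/165 / 1/4 = 52/165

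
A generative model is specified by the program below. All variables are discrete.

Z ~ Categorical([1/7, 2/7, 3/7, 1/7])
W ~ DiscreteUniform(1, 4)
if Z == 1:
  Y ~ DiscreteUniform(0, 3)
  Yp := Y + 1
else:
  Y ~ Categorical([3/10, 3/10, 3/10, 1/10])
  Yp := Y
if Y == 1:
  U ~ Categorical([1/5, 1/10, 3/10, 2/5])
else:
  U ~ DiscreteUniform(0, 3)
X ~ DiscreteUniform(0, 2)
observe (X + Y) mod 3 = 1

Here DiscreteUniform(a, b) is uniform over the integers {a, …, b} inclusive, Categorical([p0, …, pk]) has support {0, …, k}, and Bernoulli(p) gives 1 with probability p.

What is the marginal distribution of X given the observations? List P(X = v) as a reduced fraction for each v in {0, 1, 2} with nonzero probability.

P(X=0) = 2/7, P(X=1) = 3/7, P(X=2) = 2/7

Enumerate traces; 256 have nonzero weight after conditioning:
  (Z=0, W=1, Y=0, U=0, X=1) weight 1/1120
  (Z=0, W=1, Y=0, U=1, X=1) weight 1/1120
  (Z=0, W=1, Y=0, U=2, X=1) weight 1/1120
  (Z=0, W=1, Y=0, U=3, X=1) weight 1/1120
  (Z=0, W=1, Y=1, U=0, X=0) weight 1/1400
  (Z=0, W=1, Y=1, U=1, X=0) weight 1/2800
  (Z=0, W=1, Y=1, U=2, X=0) weight 3/2800
  (Z=0, W=1, Y=1, U=3, X=0) weight 1/700
  (Z=0, W=1, Y=2, U=0, X=2) weight 1/1120
  … 247 more
Group by X:
  weight(X=0) = 2/21
  weight(X=1) = 1/7
  weight(X=2) = 2/21
Total weight = 2/21 + 1/7 + 2/21 = 1/3
P(X=0 | obs) = 2/21 / 1/3 = 2/7
P(X=1 | obs) = 1/7 / 1/3 = 3/7
P(X=2 | obs) = 2/21 / 1/3 = 2/7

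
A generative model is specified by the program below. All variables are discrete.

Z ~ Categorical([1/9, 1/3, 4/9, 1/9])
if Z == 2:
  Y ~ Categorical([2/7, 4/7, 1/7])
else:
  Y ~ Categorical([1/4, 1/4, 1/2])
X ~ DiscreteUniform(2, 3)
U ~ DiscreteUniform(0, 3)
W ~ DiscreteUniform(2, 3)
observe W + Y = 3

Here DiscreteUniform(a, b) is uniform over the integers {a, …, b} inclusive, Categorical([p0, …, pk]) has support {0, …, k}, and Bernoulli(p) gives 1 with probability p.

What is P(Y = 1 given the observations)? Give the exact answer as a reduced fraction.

P(Y = 1 | obs) = 99/166

Enumerate traces; 64 have nonzero weight after conditioning:
  (Z=0, Y=0, X=2, U=0, W=3) weight 1/576
  (Z=0, Y=0, X=2, U=1, W=3) weight 1/576
  (Z=0, Y=0, X=2, U=2, W=3) weight 1/576
  (Z=0, Y=0, X=2, U=3, W=3) weight 1/576
  (Z=0, Y=0, X=3, U=0, W=3) weight 1/576
  (Z=0, Y=0, X=3, U=1, W=3) weight 1/576
  (Z=0, Y=0, X=3, U=2, W=3) weight 1/576
  (Z=0, Y=0, X=3, U=3, W=3) weight 1/576
  (Z=0, Y=1, X=2, U=0, W=2) weight 1/576
  … 55 more
Group by Y:
  weight(Y=0) = 67/504
  weight(Y=1) = 11/56
Total weight = 67/504 + 11/56 = 83/252
P(Y=0 | obs) = 67/504 / 83/252 = 67/166
P(Y=1 | obs) = 11/56 / 83/252 = 99/166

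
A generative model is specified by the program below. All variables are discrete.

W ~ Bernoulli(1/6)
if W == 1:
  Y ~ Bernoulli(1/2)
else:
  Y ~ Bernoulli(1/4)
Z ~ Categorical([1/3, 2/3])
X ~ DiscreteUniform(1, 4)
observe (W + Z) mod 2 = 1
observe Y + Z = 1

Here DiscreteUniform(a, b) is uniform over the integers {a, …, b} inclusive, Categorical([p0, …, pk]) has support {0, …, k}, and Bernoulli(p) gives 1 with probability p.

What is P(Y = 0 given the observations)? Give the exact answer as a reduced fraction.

Enumerate traces; 8 have nonzero weight after conditioning:
  (W=0, Y=0, Z=1, X=1) weight 5/48
  (W=0, Y=0, Z=1, X=2) weight 5/48
  (W=0, Y=0, Z=1, X=3) weight 5/48
  (W=0, Y=0, Z=1, X=4) weight 5/48
  (W=1, Y=1, Z=0, X=1) weight 1/144
  (W=1, Y=1, Z=0, X=2) weight 1/144
  (W=1, Y=1, Z=0, X=3) weight 1/144
  (W=1, Y=1, Z=0, X=4) weight 1/144
Group by Y:
  weight(Y=0) = 5/12
  weight(Y=1) = 1/36
Total weight = 5/12 + 1/36 = 4/9
P(Y=0 | obs) = 5/12 / 4/9 = 15/16
P(Y=1 | obs) = 1/36 / 4/9 = 1/16

P(Y = 0 | obs) = 15/16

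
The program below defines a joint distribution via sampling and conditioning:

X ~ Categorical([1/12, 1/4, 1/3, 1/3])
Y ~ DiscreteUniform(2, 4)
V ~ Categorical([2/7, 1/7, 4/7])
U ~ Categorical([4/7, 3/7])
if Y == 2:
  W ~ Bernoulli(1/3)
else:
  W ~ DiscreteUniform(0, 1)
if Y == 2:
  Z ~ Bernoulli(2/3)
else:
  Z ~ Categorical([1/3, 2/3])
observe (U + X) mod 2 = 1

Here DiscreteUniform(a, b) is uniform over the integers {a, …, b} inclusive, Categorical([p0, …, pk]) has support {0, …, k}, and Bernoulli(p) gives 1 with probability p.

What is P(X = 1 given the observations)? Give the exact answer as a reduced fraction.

P(X = 1 | obs) = 12/43

Enumerate traces; 144 have nonzero weight after conditioning:
  (X=0, Y=2, V=0, U=1, W=0, Z=0) weight 1/1323
  (X=0, Y=2, V=0, U=1, W=0, Z=1) weight 2/1323
  (X=0, Y=2, V=0, U=1, W=1, Z=0) weight 1/2646
  (X=0, Y=2, V=0, U=1, W=1, Z=1) weight 1/1323
  (X=0, Y=2, V=1, U=1, W=0, Z=0) weight 1/2646
  (X=0, Y=2, V=1, U=1, W=0, Z=1) weight 1/1323
  (X=0, Y=2, V=1, U=1, W=1, Z=0) weight 1/5292
  (X=0, Y=2, V=1, U=1, W=1, Z=1) weight 1/2646
  (X=1, Y=2, V=0, U=0, W=0, Z=0) weight 4/1323
  (X=2, Y=2, V=0, U=1, W=0, Z=0) weight 4/1323
  … 134 more
Group by X:
  weight(X=0) = 1/28
  weight(X=1) = 1/7
  weight(X=2) = 1/7
  weight(X=3) = 4/21
Total weight = 1/28 + 1/7 + 1/7 + 4/21 = 43/84
P(X=0 | obs) = 1/28 / 43/84 = 3/43
P(X=1 | obs) = 1/7 / 43/84 = 12/43
P(X=2 | obs) = 1/7 / 43/84 = 12/43
P(X=3 | obs) = 4/21 / 43/84 = 16/43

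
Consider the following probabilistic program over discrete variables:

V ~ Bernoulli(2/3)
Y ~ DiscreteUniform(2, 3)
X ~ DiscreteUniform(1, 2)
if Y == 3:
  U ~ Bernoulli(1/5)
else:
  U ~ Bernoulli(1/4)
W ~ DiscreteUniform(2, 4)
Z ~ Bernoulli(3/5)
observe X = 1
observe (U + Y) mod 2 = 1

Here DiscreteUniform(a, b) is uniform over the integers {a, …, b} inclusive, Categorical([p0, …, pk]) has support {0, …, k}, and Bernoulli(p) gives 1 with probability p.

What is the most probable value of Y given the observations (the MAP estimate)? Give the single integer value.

argmax_v P(Y = v | obs) = 3

Enumerate traces; 24 have nonzero weight after conditioning:
  (V=0, Y=2, X=1, U=1, W=2, Z=0) weight 1/360
  (V=0, Y=2, X=1, U=1, W=2, Z=1) weight 1/240
  (V=0, Y=2, X=1, U=1, W=3, Z=0) weight 1/360
  (V=0, Y=2, X=1, U=1, W=3, Z=1) weight 1/240
  (V=0, Y=2, X=1, U=1, W=4, Z=0) weight 1/360
  (V=0, Y=2, X=1, U=1, W=4, Z=1) weight 1/240
  (V=0, Y=3, X=1, U=0, W=2, Z=0) weight 2/225
  (V=0, Y=3, X=1, U=0, W=2, Z=1) weight 1/75
  … 16 more
Group by Y:
  weight(Y=2) = 1/16
  weight(Y=3) = 1/5
Total weight = 1/16 + 1/5 = 21/80
P(Y=2 | obs) = 1/16 / 21/80 = 5/21
P(Y=3 | obs) = 1/5 / 21/80 = 16/21
argmax = 3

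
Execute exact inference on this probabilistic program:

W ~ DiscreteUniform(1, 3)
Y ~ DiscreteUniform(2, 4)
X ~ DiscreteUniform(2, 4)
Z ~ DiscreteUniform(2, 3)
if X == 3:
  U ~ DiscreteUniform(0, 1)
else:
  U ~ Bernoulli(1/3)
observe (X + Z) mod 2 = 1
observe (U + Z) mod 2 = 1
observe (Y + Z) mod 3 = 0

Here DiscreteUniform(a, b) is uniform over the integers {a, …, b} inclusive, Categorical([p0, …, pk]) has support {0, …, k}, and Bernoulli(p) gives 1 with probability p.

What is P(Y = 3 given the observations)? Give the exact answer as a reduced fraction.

Enumerate traces; 9 have nonzero weight after conditioning:
  (W=1, Y=3, X=2, Z=3, U=0) weight 1/81
  (W=1, Y=3, X=4, Z=3, U=0) weight 1/81
  (W=1, Y=4, X=3, Z=2, U=1) weight 1/108
  (W=2, Y=3, X=2, Z=3, U=0) weight 1/81
  (W=2, Y=3, X=4, Z=3, U=0) weight 1/81
  (W=2, Y=4, X=3, Z=2, U=1) weight 1/108
  (W=3, Y=3, X=2, Z=3, U=0) weight 1/81
  (W=3, Y=3, X=4, Z=3, U=0) weight 1/81
  … 1 more
Group by Y:
  weight(Y=3) = 2/27
  weight(Y=4) = 1/36
Total weight = 2/27 + 1/36 = 11/108
P(Y=3 | obs) = 2/27 / 11/108 = 8/11
P(Y=4 | obs) = 1/36 / 11/108 = 3/11

P(Y = 3 | obs) = 8/11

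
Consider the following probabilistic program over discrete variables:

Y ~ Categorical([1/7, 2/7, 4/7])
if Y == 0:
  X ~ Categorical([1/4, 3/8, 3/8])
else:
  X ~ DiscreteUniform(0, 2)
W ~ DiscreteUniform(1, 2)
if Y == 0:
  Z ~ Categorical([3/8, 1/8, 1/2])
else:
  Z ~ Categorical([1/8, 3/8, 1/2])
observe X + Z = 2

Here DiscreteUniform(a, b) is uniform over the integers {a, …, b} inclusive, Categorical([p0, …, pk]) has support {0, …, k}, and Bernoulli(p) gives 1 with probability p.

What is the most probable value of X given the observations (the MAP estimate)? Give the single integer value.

argmax_v P(X = v | obs) = 0

Enumerate traces; 18 have nonzero weight after conditioning:
  (Y=0, X=0, W=1, Z=2) weight 1/112
  (Y=0, X=0, W=2, Z=2) weight 1/112
  (Y=0, X=1, W=1, Z=1) weight 3/896
  (Y=0, X=1, W=2, Z=1) weight 3/896
  (Y=0, X=2, W=1, Z=0) weight 9/896
  (Y=0, X=2, W=2, Z=0) weight 9/896
  (Y=1, X=0, W=1, Z=2) weight 1/42
  (Y=1, X=0, W=2, Z=2) weight 1/42
  … 10 more
Group by X:
  weight(X=0) = 9/56
  weight(X=1) = 51/448
  weight(X=2) = 25/448
Total weight = 9/56 + 51/448 + 25/448 = 37/112
P(X=0 | obs) = 9/56 / 37/112 = 18/37
P(X=1 | obs) = 51/448 / 37/112 = 51/148
P(X=2 | obs) = 25/448 / 37/112 = 25/148
argmax = 0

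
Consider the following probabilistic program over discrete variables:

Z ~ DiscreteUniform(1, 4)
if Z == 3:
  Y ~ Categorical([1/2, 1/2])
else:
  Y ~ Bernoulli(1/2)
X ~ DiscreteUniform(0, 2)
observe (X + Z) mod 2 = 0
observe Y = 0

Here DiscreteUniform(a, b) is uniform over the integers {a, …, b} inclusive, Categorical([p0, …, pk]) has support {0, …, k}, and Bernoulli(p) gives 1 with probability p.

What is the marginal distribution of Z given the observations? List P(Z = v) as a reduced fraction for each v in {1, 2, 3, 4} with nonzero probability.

Enumerate traces; 6 have nonzero weight after conditioning:
  (Z=1, Y=0, X=1) weight 1/24
  (Z=2, Y=0, X=0) weight 1/24
  (Z=2, Y=0, X=2) weight 1/24
  (Z=3, Y=0, X=1) weight 1/24
  (Z=4, Y=0, X=0) weight 1/24
  (Z=4, Y=0, X=2) weight 1/24
Group by Z:
  weight(Z=1) = 1/24
  weight(Z=2) = 1/12
  weight(Z=3) = 1/24
  weight(Z=4) = 1/12
Total weight = 1/24 + 1/12 + 1/24 + 1/12 = 1/4
P(Z=1 | obs) = 1/24 / 1/4 = 1/6
P(Z=2 | obs) = 1/12 / 1/4 = 1/3
P(Z=3 | obs) = 1/24 / 1/4 = 1/6
P(Z=4 | obs) = 1/12 / 1/4 = 1/3

P(Z=1) = 1/6, P(Z=2) = 1/3, P(Z=3) = 1/6, P(Z=4) = 1/3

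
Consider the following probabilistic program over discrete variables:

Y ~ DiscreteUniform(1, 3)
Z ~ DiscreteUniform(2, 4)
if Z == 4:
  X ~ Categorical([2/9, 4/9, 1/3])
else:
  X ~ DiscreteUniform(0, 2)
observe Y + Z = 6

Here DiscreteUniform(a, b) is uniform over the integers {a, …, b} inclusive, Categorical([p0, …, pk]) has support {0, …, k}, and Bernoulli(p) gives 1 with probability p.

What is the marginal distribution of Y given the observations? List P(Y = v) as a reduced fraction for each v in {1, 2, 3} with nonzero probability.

P(Y=2) = 1/2, P(Y=3) = 1/2

Enumerate traces; 6 have nonzero weight after conditioning:
  (Y=2, Z=4, X=0) weight 2/81
  (Y=2, Z=4, X=1) weight 4/81
  (Y=2, Z=4, X=2) weight 1/27
  (Y=3, Z=3, X=0) weight 1/27
  (Y=3, Z=3, X=1) weight 1/27
  (Y=3, Z=3, X=2) weight 1/27
Group by Y:
  weight(Y=2) = 1/9
  weight(Y=3) = 1/9
Total weight = 1/9 + 1/9 = 2/9
P(Y=2 | obs) = 1/9 / 2/9 = 1/2
P(Y=3 | obs) = 1/9 / 2/9 = 1/2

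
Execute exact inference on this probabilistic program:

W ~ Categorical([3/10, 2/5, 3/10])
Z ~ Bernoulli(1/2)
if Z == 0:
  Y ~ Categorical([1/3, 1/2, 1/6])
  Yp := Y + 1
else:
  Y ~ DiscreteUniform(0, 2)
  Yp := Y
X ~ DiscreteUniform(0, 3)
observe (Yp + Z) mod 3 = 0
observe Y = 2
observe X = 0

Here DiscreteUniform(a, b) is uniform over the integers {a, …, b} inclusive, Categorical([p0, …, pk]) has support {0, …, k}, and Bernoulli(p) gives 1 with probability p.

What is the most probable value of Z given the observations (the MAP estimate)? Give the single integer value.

Enumerate traces; 6 have nonzero weight after conditioning:
  (W=0, Z=0, Y=2, X=0) weight 1/160
  (W=0, Z=1, Y=2, X=0) weight 1/80
  (W=1, Z=0, Y=2, X=0) weight 1/120
  (W=1, Z=1, Y=2, X=0) weight 1/60
  (W=2, Z=0, Y=2, X=0) weight 1/160
  (W=2, Z=1, Y=2, X=0) weight 1/80
Group by Z:
  weight(Z=0) = 1/48
  weight(Z=1) = 1/24
Total weight = 1/48 + 1/24 = 1/16
P(Z=0 | obs) = 1/48 / 1/16 = 1/3
P(Z=1 | obs) = 1/24 / 1/16 = 2/3
argmax = 1

argmax_v P(Z = v | obs) = 1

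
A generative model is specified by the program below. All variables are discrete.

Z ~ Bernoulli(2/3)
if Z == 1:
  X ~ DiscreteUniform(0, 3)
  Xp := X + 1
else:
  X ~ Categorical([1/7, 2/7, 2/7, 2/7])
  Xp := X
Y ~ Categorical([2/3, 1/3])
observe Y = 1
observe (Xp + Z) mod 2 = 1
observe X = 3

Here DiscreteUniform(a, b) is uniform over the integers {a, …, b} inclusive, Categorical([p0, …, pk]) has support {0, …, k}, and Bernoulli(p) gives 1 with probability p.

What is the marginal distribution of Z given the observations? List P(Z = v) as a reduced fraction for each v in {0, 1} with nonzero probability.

P(Z=0) = 4/11, P(Z=1) = 7/11

Enumerate traces; 2 have nonzero weight after conditioning:
  (Z=0, X=3, Y=1) weight 2/63
  (Z=1, X=3, Y=1) weight 1/18
Group by Z:
  weight(Z=0) = 2/63
  weight(Z=1) = 1/18
Total weight = 2/63 + 1/18 = 11/126
P(Z=0 | obs) = 2/63 / 11/126 = 4/11
P(Z=1 | obs) = 1/18 / 11/126 = 7/11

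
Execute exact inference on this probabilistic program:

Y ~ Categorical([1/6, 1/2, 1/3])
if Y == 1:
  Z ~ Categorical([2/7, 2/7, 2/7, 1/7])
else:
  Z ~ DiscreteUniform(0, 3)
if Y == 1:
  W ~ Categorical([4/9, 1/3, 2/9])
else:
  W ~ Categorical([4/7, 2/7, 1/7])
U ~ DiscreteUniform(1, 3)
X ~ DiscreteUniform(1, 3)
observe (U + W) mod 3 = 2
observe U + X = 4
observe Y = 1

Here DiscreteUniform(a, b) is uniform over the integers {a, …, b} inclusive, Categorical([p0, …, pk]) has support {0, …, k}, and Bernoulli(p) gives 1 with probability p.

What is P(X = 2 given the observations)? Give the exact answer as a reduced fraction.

Enumerate traces; 12 have nonzero weight after conditioning:
  (Y=1, Z=0, W=0, U=2, X=2) weight 4/567
  (Y=1, Z=0, W=1, U=1, X=3) weight 1/189
  (Y=1, Z=0, W=2, U=3, X=1) weight 2/567
  (Y=1, Z=1, W=0, U=2, X=2) weight 4/567
  (Y=1, Z=1, W=1, U=1, X=3) weight 1/189
  (Y=1, Z=1, W=2, U=3, X=1) weight 2/567
  (Y=1, Z=2, W=0, U=2, X=2) weight 4/567
  (Y=1, Z=2, W=1, U=1, X=3) weight 1/189
  … 4 more
Group by X:
  weight(X=1) = 1/81
  weight(X=2) = 2/81
  weight(X=3) = 1/54
Total weight = 1/81 + 2/81 + 1/54 = 1/18
P(X=1 | obs) = 1/81 / 1/18 = 2/9
P(X=2 | obs) = 2/81 / 1/18 = 4/9
P(X=3 | obs) = 1/54 / 1/18 = 1/3

P(X = 2 | obs) = 4/9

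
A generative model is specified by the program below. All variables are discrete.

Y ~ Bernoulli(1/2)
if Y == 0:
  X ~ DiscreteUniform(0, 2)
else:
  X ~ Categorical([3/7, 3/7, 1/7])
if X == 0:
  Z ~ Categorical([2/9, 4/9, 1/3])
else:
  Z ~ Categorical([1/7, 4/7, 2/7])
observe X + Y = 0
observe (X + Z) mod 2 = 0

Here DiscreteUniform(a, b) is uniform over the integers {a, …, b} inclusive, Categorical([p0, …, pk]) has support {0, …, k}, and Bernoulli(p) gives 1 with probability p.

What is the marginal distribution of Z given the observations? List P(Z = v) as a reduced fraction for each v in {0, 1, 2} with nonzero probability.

Enumerate traces; 2 have nonzero weight after conditioning:
  (Y=0, X=0, Z=0) weight 1/27
  (Y=0, X=0, Z=2) weight 1/18
Group by Z:
  weight(Z=0) = 1/27
  weight(Z=2) = 1/18
Total weight = 1/27 + 1/18 = 5/54
P(Z=0 | obs) = 1/27 / 5/54 = 2/5
P(Z=2 | obs) = 1/18 / 5/54 = 3/5

P(Z=0) = 2/5, P(Z=2) = 3/5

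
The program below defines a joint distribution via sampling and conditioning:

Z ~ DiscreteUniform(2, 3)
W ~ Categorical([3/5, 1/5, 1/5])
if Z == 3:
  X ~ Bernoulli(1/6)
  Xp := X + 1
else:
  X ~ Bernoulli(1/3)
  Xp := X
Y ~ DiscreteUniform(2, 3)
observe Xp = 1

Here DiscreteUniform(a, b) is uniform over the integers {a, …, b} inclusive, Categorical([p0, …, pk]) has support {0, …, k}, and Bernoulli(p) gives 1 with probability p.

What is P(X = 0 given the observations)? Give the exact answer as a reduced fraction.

P(X = 0 | obs) = 5/7

Enumerate traces; 12 have nonzero weight after conditioning:
  (Z=2, W=0, X=1, Y=2) weight 1/20
  (Z=2, W=0, X=1, Y=3) weight 1/20
  (Z=2, W=1, X=1, Y=2) weight 1/60
  (Z=2, W=1, X=1, Y=3) weight 1/60
  (Z=2, W=2, X=1, Y=2) weight 1/60
  (Z=2, W=2, X=1, Y=3) weight 1/60
  (Z=3, W=0, X=0, Y=2) weight 1/8
  (Z=3, W=0, X=0, Y=3) weight 1/8
  … 4 more
Group by X:
  weight(X=0) = 5/12
  weight(X=1) = 1/6
Total weight = 5/12 + 1/6 = 7/12
P(X=0 | obs) = 5/12 / 7/12 = 5/7
P(X=1 | obs) = 1/6 / 7/12 = 2/7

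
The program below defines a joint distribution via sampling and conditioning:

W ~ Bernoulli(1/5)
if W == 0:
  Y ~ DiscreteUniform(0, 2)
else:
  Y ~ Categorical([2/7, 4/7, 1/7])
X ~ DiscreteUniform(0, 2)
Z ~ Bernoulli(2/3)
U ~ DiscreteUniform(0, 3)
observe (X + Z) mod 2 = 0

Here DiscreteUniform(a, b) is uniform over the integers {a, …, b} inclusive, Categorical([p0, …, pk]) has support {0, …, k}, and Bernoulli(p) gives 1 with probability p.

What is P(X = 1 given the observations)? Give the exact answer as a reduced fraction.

Enumerate traces; 72 have nonzero weight after conditioning:
  (W=0, Y=0, X=0, Z=0, U=0) weight 1/135
  (W=0, Y=0, X=0, Z=0, U=1) weight 1/135
  (W=0, Y=0, X=0, Z=0, U=2) weight 1/135
  (W=0, Y=0, X=0, Z=0, U=3) weight 1/135
  (W=0, Y=0, X=1, Z=1, U=0) weight 2/135
  (W=0, Y=0, X=1, Z=1, U=1) weight 2/135
  (W=0, Y=0, X=1, Z=1, U=2) weight 2/135
  (W=0, Y=0, X=1, Z=1, U=3) weight 2/135
  (W=0, Y=0, X=2, Z=0, U=0) weight 1/135
  … 63 more
Group by X:
  weight(X=0) = 1/9
  weight(X=1) = 2/9
  weight(X=2) = 1/9
Total weight = 1/9 + 2/9 + 1/9 = 4/9
P(X=0 | obs) = 1/9 / 4/9 = 1/4
P(X=1 | obs) = 2/9 / 4/9 = 1/2
P(X=2 | obs) = 1/9 / 4/9 = 1/4

P(X = 1 | obs) = 1/2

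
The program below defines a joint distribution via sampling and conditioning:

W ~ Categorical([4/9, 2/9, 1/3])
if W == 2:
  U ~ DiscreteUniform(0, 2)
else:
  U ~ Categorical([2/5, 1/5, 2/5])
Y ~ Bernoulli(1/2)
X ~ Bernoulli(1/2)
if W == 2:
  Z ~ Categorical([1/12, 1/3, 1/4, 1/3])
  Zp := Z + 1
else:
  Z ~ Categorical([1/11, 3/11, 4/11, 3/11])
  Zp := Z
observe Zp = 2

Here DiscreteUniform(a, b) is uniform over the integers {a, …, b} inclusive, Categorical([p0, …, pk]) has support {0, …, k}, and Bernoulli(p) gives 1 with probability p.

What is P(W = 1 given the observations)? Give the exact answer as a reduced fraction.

P(W = 1 | obs) = 8/35

Enumerate traces; 36 have nonzero weight after conditioning:
  (W=0, U=0, Y=0, X=0, Z=2) weight 8/495
  (W=0, U=0, Y=0, X=1, Z=2) weight 8/495
  (W=0, U=0, Y=1, X=0, Z=2) weight 8/495
  (W=0, U=0, Y=1, X=1, Z=2) weight 8/495
  (W=0, U=1, Y=0, X=0, Z=2) weight 4/495
  (W=0, U=1, Y=0, X=1, Z=2) weight 4/495
  (W=0, U=1, Y=1, X=0, Z=2) weight 4/495
  (W=0, U=1, Y=1, X=1, Z=2) weight 4/495
  (W=1, U=0, Y=0, X=0, Z=2) weight 4/495
  (W=2, U=0, Y=0, X=0, Z=1) weight 1/108
  … 26 more
Group by W:
  weight(W=0) = 16/99
  weight(W=1) = 8/99
  weight(W=2) = 1/9
Total weight = 16/99 + 8/99 + 1/9 = 35/99
P(W=0 | obs) = 16/99 / 35/99 = 16/35
P(W=1 | obs) = 8/99 / 35/99 = 8/35
P(W=2 | obs) = 1/9 / 35/99 = 11/35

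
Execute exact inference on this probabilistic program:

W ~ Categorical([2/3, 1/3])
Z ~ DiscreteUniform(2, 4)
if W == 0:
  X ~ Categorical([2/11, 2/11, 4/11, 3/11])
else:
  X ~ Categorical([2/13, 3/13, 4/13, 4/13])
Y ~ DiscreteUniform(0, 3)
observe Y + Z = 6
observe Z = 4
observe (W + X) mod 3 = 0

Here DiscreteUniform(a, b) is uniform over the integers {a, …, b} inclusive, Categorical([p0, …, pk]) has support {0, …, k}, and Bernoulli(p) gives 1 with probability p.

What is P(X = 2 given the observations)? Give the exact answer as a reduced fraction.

Enumerate traces; 3 have nonzero weight after conditioning:
  (W=0, Z=4, X=0, Y=2) weight 1/99
  (W=0, Z=4, X=3, Y=2) weight 1/66
  (W=1, Z=4, X=2, Y=2) weight 1/117
Group by X:
  weight(X=0) = 1/99
  weight(X=2) = 1/117
  weight(X=3) = 1/66
Total weight = 1/99 + 1/117 + 1/66 = 29/858
P(X=0 | obs) = 1/99 / 29/858 = 26/87
P(X=2 | obs) = 1/117 / 29/858 = 22/87
P(X=3 | obs) = 1/66 / 29/858 = 13/29

P(X = 2 | obs) = 22/87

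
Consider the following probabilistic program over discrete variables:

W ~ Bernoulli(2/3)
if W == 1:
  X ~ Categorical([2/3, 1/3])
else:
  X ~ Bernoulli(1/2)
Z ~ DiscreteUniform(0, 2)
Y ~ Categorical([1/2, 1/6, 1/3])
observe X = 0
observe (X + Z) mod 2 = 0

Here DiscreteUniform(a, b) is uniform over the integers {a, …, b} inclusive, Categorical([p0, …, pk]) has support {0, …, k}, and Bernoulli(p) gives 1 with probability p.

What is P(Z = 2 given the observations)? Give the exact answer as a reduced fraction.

Enumerate traces; 12 have nonzero weight after conditioning:
  (W=0, X=0, Z=0, Y=0) weight 1/36
  (W=0, X=0, Z=0, Y=1) weight 1/108
  (W=0, X=0, Z=0, Y=2) weight 1/54
  (W=0, X=0, Z=2, Y=0) weight 1/36
  (W=0, X=0, Z=2, Y=1) weight 1/108
  (W=0, X=0, Z=2, Y=2) weight 1/54
  (W=1, X=0, Z=0, Y=0) weight 2/27
  (W=1, X=0, Z=0, Y=1) weight 2/81
  … 4 more
Group by Z:
  weight(Z=0) = 11/54
  weight(Z=2) = 11/54
Total weight = 11/54 + 11/54 = 11/27
P(Z=0 | obs) = 11/54 / 11/27 = 1/2
P(Z=2 | obs) = 11/54 / 11/27 = 1/2

P(Z = 2 | obs) = 1/2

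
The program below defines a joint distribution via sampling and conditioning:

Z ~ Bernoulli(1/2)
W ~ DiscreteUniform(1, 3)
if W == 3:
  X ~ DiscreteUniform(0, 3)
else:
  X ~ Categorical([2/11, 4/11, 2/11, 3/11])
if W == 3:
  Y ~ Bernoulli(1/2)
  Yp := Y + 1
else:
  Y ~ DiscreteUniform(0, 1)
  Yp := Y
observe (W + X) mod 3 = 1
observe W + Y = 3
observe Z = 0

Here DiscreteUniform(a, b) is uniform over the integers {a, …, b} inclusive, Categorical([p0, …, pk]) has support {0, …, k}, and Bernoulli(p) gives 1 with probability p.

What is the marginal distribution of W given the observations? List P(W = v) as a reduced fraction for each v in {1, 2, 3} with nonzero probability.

Enumerate traces; 2 have nonzero weight after conditioning:
  (Z=0, W=2, X=2, Y=1) weight 1/66
  (Z=0, W=3, X=1, Y=0) weight 1/48
Group by W:
  weight(W=2) = 1/66
  weight(W=3) = 1/48
Total weight = 1/66 + 1/48 = 19/528
P(W=2 | obs) = 1/66 / 19/528 = 8/19
P(W=3 | obs) = 1/48 / 19/528 = 11/19

P(W=2) = 8/19, P(W=3) = 11/19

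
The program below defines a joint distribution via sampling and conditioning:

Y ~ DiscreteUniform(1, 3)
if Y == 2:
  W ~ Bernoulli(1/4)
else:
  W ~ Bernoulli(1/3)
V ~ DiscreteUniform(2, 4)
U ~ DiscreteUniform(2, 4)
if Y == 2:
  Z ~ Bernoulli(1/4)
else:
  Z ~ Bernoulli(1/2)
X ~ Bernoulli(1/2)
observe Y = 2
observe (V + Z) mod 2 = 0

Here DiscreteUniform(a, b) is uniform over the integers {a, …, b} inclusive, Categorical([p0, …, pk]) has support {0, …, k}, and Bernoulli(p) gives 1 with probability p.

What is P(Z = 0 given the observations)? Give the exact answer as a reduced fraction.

Enumerate traces; 36 have nonzero weight after conditioning:
  (Y=2, W=0, V=2, U=2, Z=0, X=0) weight 1/96
  (Y=2, W=0, V=2, U=2, Z=0, X=1) weight 1/96
  (Y=2, W=0, V=2, U=3, Z=0, X=0) weight 1/96
  (Y=2, W=0, V=2, U=3, Z=0, X=1) weight 1/96
  (Y=2, W=0, V=2, U=4, Z=0, X=0) weight 1/96
  (Y=2, W=0, V=2, U=4, Z=0, X=1) weight 1/96
  (Y=2, W=0, V=3, U=2, Z=1, X=0) weight 1/288
  (Y=2, W=0, V=3, U=2, Z=1, X=1) weight 1/288
  … 28 more
Group by Z:
  weight(Z=0) = 1/6
  weight(Z=1) = 1/36
Total weight = 1/6 + 1/36 = 7/36
P(Z=0 | obs) = 1/6 / 7/36 = 6/7
P(Z=1 | obs) = 1/36 / 7/36 = 1/7

P(Z = 0 | obs) = 6/7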